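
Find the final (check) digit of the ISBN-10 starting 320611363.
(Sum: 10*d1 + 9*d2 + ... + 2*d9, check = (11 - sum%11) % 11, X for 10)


Weighted sum: 137
137 mod 11 = 5

Check digit: 6


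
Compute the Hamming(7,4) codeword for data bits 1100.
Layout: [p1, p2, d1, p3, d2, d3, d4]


Parity bits: p1=0, p2=1, p3=1

0111100


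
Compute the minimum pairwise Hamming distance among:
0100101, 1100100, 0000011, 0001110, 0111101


Comparing all pairs, minimum distance: 2
Can detect 1 errors, correct 0 errors

2


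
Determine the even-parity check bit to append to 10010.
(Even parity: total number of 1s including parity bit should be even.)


Number of 1s in data: 2
Parity bit: 0

0


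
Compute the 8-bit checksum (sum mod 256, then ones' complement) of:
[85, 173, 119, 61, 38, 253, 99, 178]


Sum = 1006 mod 256 = 238
Complement = 17

17


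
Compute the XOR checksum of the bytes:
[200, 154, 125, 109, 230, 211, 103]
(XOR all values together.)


XOR chain: 200 ^ 154 ^ 125 ^ 109 ^ 230 ^ 211 ^ 103 = 16

16


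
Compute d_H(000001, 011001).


XOR: 011000
Count of 1s: 2

2


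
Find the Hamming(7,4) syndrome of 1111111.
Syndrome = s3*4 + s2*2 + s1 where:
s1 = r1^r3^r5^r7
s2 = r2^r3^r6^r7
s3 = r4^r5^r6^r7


s1=0, s2=0, s3=0

Syndrome = 0 (no error)


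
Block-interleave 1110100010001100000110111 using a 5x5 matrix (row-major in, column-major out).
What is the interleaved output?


Matrix:
  11101
  00010
  00110
  00001
  10111
Read columns: 1000110000101010110110011

1000110000101010110110011


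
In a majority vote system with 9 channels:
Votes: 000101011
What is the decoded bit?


Ones: 4 out of 9
Threshold: 5

0 (4/9 voted 1)


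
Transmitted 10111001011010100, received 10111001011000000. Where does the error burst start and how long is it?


XOR: 00000000000010100

Burst at position 12, length 3


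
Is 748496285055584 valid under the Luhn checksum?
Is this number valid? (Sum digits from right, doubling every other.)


Luhn sum = 79
79 mod 10 = 9

Invalid (Luhn sum mod 10 = 9)


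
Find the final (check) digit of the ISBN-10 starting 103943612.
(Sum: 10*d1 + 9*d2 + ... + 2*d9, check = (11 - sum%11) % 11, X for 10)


Weighted sum: 167
167 mod 11 = 2

Check digit: 9


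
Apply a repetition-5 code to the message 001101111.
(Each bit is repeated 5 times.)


Each bit -> 5 copies

000000000011111111110000011111111111111111111


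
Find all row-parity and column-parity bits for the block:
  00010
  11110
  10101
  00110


Row parities: 1010
Column parities: 01111

Row P: 1010, Col P: 01111, Corner: 0


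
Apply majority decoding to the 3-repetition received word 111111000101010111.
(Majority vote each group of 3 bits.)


Groups: 111, 111, 000, 101, 010, 111
Majority votes: 110101

110101


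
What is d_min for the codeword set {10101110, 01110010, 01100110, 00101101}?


Comparing all pairs, minimum distance: 2
Can detect 1 errors, correct 0 errors

2


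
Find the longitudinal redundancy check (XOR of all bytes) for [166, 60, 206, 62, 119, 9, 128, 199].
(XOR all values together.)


XOR chain: 166 ^ 60 ^ 206 ^ 62 ^ 119 ^ 9 ^ 128 ^ 199 = 83

83


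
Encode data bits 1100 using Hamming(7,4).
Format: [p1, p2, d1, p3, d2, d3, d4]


Parity bits: p1=0, p2=1, p3=1

0111100


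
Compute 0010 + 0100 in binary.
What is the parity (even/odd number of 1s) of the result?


0010 = 2
0100 = 4
Sum = 6 = 110
1s count = 2

even parity (2 ones in 110)


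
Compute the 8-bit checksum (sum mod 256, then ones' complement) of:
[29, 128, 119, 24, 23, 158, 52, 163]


Sum = 696 mod 256 = 184
Complement = 71

71


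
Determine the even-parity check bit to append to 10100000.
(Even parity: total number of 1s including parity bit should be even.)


Number of 1s in data: 2
Parity bit: 0

0


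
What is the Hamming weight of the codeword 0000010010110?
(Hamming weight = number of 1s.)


Counting 1s in 0000010010110

4


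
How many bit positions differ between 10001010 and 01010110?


XOR: 11011100
Count of 1s: 5

5


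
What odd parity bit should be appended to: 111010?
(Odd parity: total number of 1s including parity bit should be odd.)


Number of 1s in data: 4
Parity bit: 1

1


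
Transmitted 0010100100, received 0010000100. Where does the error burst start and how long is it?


XOR: 0000100000

Burst at position 4, length 1


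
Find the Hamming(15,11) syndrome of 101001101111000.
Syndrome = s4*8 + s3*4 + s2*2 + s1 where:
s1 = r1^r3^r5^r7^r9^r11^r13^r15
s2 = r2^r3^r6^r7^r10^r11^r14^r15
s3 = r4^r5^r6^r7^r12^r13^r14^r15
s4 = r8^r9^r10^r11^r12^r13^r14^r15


s1=1, s2=1, s3=1, s4=0

Syndrome = 7 (error at position 7)


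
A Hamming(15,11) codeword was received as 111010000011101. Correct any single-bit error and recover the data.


Syndrome = 0: no error detected

Data: 11000011101 (no errors)


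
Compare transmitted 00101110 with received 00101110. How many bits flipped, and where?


XOR: 00000000

0 errors (received matches sent)


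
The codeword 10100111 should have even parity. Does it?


Number of 1s: 5

No, parity error (5 ones)


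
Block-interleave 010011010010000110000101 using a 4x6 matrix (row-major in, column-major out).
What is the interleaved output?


Matrix:
  010011
  010010
  000110
  000101
Read columns: 000011000000001111101001

000011000000001111101001


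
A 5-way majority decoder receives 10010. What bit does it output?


Ones: 2 out of 5
Threshold: 3

0 (2/5 voted 1)


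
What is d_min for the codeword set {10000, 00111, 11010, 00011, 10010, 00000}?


Comparing all pairs, minimum distance: 1
Can detect 0 errors, correct 0 errors

1


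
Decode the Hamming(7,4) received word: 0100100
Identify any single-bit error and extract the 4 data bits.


Syndrome = 7: error at position 7

Data: 0101 (corrected bit 7)


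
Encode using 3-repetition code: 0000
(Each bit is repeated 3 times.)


Each bit -> 3 copies

000000000000


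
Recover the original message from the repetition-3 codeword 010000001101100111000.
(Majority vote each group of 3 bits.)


Groups: 010, 000, 001, 101, 100, 111, 000
Majority votes: 0001010

0001010


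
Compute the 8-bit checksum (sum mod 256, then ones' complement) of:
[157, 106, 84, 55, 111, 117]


Sum = 630 mod 256 = 118
Complement = 137

137


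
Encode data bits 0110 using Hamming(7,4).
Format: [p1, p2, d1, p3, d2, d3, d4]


Parity bits: p1=1, p2=1, p3=0

1100110


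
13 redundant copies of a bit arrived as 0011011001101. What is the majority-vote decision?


Ones: 7 out of 13
Threshold: 7

1 (7/13 voted 1)


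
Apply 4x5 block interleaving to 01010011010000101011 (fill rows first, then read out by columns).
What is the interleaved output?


Matrix:
  01010
  01101
  00001
  01011
Read columns: 00001101010010010111

00001101010010010111


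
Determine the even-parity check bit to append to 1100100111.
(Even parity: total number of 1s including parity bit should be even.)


Number of 1s in data: 6
Parity bit: 0

0


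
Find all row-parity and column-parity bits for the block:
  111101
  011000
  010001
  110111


Row parities: 1001
Column parities: 000011

Row P: 1001, Col P: 000011, Corner: 0


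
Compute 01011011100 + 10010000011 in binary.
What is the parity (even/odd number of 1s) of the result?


01011011100 = 732
10010000011 = 1155
Sum = 1887 = 11101011111
1s count = 9

odd parity (9 ones in 11101011111)


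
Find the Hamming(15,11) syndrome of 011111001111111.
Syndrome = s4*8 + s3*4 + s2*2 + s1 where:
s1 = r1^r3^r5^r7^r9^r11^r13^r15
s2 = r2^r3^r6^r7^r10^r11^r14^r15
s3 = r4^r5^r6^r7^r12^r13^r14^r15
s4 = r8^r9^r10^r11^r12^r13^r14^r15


s1=0, s2=1, s3=1, s4=1

Syndrome = 14 (error at position 14)


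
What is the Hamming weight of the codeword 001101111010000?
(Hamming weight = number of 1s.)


Counting 1s in 001101111010000

7


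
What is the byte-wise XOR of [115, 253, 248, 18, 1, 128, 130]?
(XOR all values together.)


XOR chain: 115 ^ 253 ^ 248 ^ 18 ^ 1 ^ 128 ^ 130 = 103

103


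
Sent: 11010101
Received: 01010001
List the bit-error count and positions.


XOR: 10000100

2 error(s) at position(s): 0, 5


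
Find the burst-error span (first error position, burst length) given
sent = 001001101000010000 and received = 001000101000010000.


XOR: 000001000000000000

Burst at position 5, length 1


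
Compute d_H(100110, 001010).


XOR: 101100
Count of 1s: 3

3


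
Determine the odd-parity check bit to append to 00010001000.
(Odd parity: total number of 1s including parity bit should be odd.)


Number of 1s in data: 2
Parity bit: 1

1


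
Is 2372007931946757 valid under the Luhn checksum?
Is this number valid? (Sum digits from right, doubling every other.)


Luhn sum = 66
66 mod 10 = 6

Invalid (Luhn sum mod 10 = 6)


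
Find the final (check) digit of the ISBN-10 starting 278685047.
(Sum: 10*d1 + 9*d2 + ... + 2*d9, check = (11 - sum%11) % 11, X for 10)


Weighted sum: 288
288 mod 11 = 2

Check digit: 9


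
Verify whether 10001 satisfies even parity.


Number of 1s: 2

Yes, parity is correct (2 ones)


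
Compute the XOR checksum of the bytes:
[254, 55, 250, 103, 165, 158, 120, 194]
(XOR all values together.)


XOR chain: 254 ^ 55 ^ 250 ^ 103 ^ 165 ^ 158 ^ 120 ^ 194 = 213

213


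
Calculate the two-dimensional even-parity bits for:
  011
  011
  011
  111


Row parities: 0001
Column parities: 100

Row P: 0001, Col P: 100, Corner: 1


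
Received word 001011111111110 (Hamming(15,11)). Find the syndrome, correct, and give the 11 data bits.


Syndrome = 8: error at position 8

Data: 11111111110 (corrected bit 8)


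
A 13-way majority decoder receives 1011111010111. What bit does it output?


Ones: 10 out of 13
Threshold: 7

1 (10/13 voted 1)


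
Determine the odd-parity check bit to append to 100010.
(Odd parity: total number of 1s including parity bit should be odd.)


Number of 1s in data: 2
Parity bit: 1

1


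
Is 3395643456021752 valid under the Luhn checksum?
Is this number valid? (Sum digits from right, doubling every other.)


Luhn sum = 61
61 mod 10 = 1

Invalid (Luhn sum mod 10 = 1)


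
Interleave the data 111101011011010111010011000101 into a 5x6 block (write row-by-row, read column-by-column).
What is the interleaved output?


Matrix:
  111101
  011011
  010111
  010011
  000101
Read columns: 100001111011000101010111011111

100001111011000101010111011111


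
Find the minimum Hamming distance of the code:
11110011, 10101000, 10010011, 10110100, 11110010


Comparing all pairs, minimum distance: 1
Can detect 0 errors, correct 0 errors

1


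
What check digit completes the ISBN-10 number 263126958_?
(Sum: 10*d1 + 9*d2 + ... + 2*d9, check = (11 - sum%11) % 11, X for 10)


Weighted sum: 214
214 mod 11 = 5

Check digit: 6


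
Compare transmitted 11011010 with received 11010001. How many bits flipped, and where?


XOR: 00001011

3 error(s) at position(s): 4, 6, 7


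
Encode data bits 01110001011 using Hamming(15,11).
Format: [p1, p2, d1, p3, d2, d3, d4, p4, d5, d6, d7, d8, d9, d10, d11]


Parity bits: p1=1, p2=0, p3=0, p4=1

100011110001011


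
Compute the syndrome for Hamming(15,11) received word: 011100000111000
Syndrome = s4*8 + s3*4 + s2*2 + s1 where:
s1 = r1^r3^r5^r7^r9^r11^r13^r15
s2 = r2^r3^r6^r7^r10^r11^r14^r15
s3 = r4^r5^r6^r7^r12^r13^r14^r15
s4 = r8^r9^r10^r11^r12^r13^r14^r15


s1=0, s2=0, s3=0, s4=1

Syndrome = 8 (error at position 8)


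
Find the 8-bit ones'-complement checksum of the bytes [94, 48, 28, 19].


Sum = 189 mod 256 = 189
Complement = 66

66


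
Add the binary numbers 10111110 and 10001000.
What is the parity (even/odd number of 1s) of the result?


10111110 = 190
10001000 = 136
Sum = 326 = 101000110
1s count = 4

even parity (4 ones in 101000110)


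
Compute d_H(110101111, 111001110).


XOR: 001100001
Count of 1s: 3

3


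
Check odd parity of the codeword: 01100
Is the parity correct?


Number of 1s: 2

No, parity error (2 ones)


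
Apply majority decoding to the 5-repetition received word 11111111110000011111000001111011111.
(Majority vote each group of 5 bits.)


Groups: 11111, 11111, 00000, 11111, 00000, 11110, 11111
Majority votes: 1101011

1101011


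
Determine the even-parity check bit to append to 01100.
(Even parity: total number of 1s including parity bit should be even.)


Number of 1s in data: 2
Parity bit: 0

0


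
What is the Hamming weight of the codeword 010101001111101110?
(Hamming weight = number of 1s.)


Counting 1s in 010101001111101110

11


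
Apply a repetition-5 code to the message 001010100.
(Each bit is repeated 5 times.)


Each bit -> 5 copies

000000000011111000001111100000111110000000000


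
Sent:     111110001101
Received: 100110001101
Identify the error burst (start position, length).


XOR: 011000000000

Burst at position 1, length 2


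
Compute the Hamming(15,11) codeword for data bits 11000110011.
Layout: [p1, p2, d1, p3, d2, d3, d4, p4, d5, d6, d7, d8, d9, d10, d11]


Parity bits: p1=0, p2=1, p3=1, p4=0

011110000110011


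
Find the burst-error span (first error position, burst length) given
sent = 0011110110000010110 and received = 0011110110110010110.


XOR: 0000000000110000000

Burst at position 10, length 2


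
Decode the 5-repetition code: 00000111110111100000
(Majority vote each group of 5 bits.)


Groups: 00000, 11111, 01111, 00000
Majority votes: 0110

0110


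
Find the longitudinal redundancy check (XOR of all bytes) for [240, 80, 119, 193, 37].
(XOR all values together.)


XOR chain: 240 ^ 80 ^ 119 ^ 193 ^ 37 = 51

51


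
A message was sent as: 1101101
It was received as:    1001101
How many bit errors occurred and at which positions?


XOR: 0100000

1 error(s) at position(s): 1


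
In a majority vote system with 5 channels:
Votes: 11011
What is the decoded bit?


Ones: 4 out of 5
Threshold: 3

1 (4/5 voted 1)


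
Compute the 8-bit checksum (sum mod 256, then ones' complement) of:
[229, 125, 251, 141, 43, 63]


Sum = 852 mod 256 = 84
Complement = 171

171


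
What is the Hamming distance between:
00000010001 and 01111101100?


XOR: 01111111101
Count of 1s: 9

9


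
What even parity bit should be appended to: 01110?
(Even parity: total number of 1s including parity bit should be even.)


Number of 1s in data: 3
Parity bit: 1

1


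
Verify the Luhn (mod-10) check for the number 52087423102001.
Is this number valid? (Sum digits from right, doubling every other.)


Luhn sum = 34
34 mod 10 = 4

Invalid (Luhn sum mod 10 = 4)


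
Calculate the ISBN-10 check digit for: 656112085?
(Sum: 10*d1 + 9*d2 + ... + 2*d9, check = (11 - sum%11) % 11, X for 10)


Weighted sum: 210
210 mod 11 = 1

Check digit: X


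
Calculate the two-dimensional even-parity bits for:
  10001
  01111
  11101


Row parities: 000
Column parities: 00011

Row P: 000, Col P: 00011, Corner: 0


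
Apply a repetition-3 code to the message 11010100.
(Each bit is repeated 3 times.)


Each bit -> 3 copies

111111000111000111000000


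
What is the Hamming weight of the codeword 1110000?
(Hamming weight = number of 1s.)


Counting 1s in 1110000

3


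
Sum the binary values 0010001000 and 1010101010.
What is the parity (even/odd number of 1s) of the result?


0010001000 = 136
1010101010 = 682
Sum = 818 = 1100110010
1s count = 5

odd parity (5 ones in 1100110010)


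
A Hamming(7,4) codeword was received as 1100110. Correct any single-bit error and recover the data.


Syndrome = 0: no error detected

Data: 0110 (no errors)


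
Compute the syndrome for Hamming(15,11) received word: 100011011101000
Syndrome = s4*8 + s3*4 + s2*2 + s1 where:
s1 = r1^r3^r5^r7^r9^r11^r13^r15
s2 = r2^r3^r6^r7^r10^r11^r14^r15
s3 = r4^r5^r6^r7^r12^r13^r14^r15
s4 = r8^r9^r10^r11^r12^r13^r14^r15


s1=1, s2=0, s3=1, s4=0

Syndrome = 5 (error at position 5)


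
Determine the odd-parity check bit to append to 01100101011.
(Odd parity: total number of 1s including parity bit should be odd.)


Number of 1s in data: 6
Parity bit: 1

1


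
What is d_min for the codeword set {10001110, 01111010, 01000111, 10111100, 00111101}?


Comparing all pairs, minimum distance: 2
Can detect 1 errors, correct 0 errors

2


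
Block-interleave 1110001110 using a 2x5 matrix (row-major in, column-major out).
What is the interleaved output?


Matrix:
  11100
  01110
Read columns: 1011110100

1011110100


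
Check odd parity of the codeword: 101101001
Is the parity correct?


Number of 1s: 5

Yes, parity is correct (5 ones)


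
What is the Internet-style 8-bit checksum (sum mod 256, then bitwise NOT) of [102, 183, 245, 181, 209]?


Sum = 920 mod 256 = 152
Complement = 103

103


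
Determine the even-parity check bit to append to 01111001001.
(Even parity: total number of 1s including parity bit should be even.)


Number of 1s in data: 6
Parity bit: 0

0


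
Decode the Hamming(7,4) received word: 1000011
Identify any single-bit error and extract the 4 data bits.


Syndrome = 0: no error detected

Data: 0011 (no errors)


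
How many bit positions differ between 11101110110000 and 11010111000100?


XOR: 00111001110100
Count of 1s: 7

7


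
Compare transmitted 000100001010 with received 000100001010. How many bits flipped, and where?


XOR: 000000000000

0 errors (received matches sent)


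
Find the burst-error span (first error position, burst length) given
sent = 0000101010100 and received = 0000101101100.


XOR: 0000000111000

Burst at position 7, length 3


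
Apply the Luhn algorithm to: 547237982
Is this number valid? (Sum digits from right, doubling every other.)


Luhn sum = 50
50 mod 10 = 0

Valid (Luhn sum mod 10 = 0)


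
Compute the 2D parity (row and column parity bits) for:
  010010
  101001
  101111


Row parities: 011
Column parities: 010100

Row P: 011, Col P: 010100, Corner: 0


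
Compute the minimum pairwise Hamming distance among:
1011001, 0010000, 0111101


Comparing all pairs, minimum distance: 3
Can detect 2 errors, correct 1 errors

3


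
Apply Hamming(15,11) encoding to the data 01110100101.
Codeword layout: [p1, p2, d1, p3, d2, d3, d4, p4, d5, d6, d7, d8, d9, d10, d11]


Parity bits: p1=0, p2=0, p3=1, p4=1

000111110100101


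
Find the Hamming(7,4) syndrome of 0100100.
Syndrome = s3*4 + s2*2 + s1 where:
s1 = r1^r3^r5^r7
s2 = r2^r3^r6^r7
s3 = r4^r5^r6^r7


s1=1, s2=1, s3=1

Syndrome = 7 (error at position 7)


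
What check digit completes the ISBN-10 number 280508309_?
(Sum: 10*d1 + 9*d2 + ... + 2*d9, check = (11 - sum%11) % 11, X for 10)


Weighted sum: 197
197 mod 11 = 10

Check digit: 1


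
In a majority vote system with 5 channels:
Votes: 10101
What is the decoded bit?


Ones: 3 out of 5
Threshold: 3

1 (3/5 voted 1)


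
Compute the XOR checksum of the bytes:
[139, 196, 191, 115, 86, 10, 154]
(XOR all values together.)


XOR chain: 139 ^ 196 ^ 191 ^ 115 ^ 86 ^ 10 ^ 154 = 69

69


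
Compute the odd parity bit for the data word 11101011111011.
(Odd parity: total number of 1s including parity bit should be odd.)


Number of 1s in data: 11
Parity bit: 0

0


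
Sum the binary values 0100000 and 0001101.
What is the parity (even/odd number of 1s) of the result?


0100000 = 32
0001101 = 13
Sum = 45 = 101101
1s count = 4

even parity (4 ones in 101101)


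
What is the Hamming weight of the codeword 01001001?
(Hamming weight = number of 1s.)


Counting 1s in 01001001

3


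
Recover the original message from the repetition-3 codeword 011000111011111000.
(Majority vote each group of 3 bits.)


Groups: 011, 000, 111, 011, 111, 000
Majority votes: 101110

101110


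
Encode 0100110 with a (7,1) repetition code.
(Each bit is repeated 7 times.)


Each bit -> 7 copies

0000000111111100000000000000111111111111110000000


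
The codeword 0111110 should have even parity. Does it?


Number of 1s: 5

No, parity error (5 ones)


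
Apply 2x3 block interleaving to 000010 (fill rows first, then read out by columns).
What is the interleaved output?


Matrix:
  000
  010
Read columns: 000100

000100


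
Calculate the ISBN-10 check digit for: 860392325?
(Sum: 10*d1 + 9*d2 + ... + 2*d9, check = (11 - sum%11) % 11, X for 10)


Weighted sum: 247
247 mod 11 = 5

Check digit: 6


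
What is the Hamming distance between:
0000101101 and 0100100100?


XOR: 0100001001
Count of 1s: 3

3


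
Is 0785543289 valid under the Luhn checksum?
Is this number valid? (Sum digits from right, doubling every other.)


Luhn sum = 48
48 mod 10 = 8

Invalid (Luhn sum mod 10 = 8)


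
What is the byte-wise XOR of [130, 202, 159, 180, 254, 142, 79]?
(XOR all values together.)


XOR chain: 130 ^ 202 ^ 159 ^ 180 ^ 254 ^ 142 ^ 79 = 92

92


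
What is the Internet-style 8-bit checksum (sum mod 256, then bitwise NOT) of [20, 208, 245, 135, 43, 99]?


Sum = 750 mod 256 = 238
Complement = 17

17


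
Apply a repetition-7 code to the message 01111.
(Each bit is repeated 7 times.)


Each bit -> 7 copies

00000001111111111111111111111111111


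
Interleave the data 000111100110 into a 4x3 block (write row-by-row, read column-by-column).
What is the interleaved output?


Matrix:
  000
  111
  100
  110
Read columns: 011101010100

011101010100


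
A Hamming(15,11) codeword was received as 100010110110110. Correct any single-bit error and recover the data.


Syndrome = 9: error at position 9

Data: 01011110110 (corrected bit 9)


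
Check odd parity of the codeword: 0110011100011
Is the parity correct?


Number of 1s: 7

Yes, parity is correct (7 ones)


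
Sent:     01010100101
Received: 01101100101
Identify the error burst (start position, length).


XOR: 00111000000

Burst at position 2, length 3


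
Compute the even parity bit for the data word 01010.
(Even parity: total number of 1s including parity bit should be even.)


Number of 1s in data: 2
Parity bit: 0

0


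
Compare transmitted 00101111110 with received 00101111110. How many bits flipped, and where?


XOR: 00000000000

0 errors (received matches sent)


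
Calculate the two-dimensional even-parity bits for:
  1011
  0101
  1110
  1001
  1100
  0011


Row parities: 101000
Column parities: 0110

Row P: 101000, Col P: 0110, Corner: 0


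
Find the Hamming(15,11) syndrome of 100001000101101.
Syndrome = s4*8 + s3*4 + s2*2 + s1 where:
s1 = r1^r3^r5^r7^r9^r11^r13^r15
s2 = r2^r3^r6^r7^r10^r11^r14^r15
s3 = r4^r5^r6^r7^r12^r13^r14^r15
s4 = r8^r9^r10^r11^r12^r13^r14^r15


s1=1, s2=1, s3=0, s4=0

Syndrome = 3 (error at position 3)


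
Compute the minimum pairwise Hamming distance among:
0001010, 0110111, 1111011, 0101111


Comparing all pairs, minimum distance: 2
Can detect 1 errors, correct 0 errors

2


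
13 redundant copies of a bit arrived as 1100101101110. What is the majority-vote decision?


Ones: 8 out of 13
Threshold: 7

1 (8/13 voted 1)


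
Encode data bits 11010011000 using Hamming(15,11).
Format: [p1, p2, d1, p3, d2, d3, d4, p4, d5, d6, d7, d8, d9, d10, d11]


Parity bits: p1=0, p2=1, p3=1, p4=0

011110100011000


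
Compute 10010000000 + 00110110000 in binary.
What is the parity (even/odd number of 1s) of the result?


10010000000 = 1152
00110110000 = 432
Sum = 1584 = 11000110000
1s count = 4

even parity (4 ones in 11000110000)


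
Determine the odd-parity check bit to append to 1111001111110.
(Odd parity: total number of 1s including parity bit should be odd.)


Number of 1s in data: 10
Parity bit: 1

1


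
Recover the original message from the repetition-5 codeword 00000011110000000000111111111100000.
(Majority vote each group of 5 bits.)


Groups: 00000, 01111, 00000, 00000, 11111, 11111, 00000
Majority votes: 0100110

0100110


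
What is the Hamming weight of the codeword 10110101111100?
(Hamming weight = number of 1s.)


Counting 1s in 10110101111100

9


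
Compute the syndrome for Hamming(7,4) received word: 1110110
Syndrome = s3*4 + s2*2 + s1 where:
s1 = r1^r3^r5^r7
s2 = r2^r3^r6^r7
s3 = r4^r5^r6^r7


s1=1, s2=1, s3=0

Syndrome = 3 (error at position 3)


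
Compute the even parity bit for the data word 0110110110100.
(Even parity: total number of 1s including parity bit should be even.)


Number of 1s in data: 7
Parity bit: 1

1


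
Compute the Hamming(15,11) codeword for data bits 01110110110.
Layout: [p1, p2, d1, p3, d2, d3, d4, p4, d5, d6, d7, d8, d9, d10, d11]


Parity bits: p1=0, p2=1, p3=1, p4=0

010111100110110


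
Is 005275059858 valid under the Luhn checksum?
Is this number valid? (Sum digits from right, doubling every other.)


Luhn sum = 44
44 mod 10 = 4

Invalid (Luhn sum mod 10 = 4)


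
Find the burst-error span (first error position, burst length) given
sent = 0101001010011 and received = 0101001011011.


XOR: 0000000001000

Burst at position 9, length 1


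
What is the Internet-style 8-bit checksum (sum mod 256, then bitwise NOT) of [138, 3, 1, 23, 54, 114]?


Sum = 333 mod 256 = 77
Complement = 178

178


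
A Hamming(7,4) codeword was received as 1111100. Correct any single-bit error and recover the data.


Syndrome = 1: error at position 1

Data: 1100 (corrected bit 1)


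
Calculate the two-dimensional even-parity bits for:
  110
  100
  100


Row parities: 011
Column parities: 110

Row P: 011, Col P: 110, Corner: 0


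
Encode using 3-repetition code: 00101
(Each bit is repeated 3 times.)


Each bit -> 3 copies

000000111000111


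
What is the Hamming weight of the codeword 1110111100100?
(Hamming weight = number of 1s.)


Counting 1s in 1110111100100

8


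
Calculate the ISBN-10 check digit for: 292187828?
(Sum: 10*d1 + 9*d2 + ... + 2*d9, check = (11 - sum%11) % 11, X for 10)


Weighted sum: 261
261 mod 11 = 8

Check digit: 3


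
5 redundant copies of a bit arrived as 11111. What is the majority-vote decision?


Ones: 5 out of 5
Threshold: 3

1 (5/5 voted 1)


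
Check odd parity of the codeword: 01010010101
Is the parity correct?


Number of 1s: 5

Yes, parity is correct (5 ones)


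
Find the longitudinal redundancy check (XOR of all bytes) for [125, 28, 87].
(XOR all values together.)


XOR chain: 125 ^ 28 ^ 87 = 54

54


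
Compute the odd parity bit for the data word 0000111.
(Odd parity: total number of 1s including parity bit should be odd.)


Number of 1s in data: 3
Parity bit: 0

0


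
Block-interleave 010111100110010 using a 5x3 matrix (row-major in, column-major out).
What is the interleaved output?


Matrix:
  010
  111
  100
  110
  010
Read columns: 011101101101000

011101101101000


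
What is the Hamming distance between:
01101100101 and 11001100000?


XOR: 10100000101
Count of 1s: 4

4


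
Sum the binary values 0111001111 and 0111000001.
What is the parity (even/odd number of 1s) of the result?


0111001111 = 463
0111000001 = 449
Sum = 912 = 1110010000
1s count = 4

even parity (4 ones in 1110010000)


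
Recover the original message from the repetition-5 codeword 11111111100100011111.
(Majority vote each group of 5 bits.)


Groups: 11111, 11110, 01000, 11111
Majority votes: 1101

1101


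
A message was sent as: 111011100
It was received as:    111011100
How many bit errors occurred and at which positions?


XOR: 000000000

0 errors (received matches sent)


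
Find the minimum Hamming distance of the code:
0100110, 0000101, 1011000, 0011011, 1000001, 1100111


Comparing all pairs, minimum distance: 2
Can detect 1 errors, correct 0 errors

2


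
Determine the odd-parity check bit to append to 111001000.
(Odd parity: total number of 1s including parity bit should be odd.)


Number of 1s in data: 4
Parity bit: 1

1


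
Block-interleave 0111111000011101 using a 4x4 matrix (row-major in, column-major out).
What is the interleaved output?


Matrix:
  0111
  1110
  0001
  1101
Read columns: 0101110111001011

0101110111001011


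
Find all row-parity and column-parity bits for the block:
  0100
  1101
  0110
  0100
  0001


Row parities: 11011
Column parities: 1010

Row P: 11011, Col P: 1010, Corner: 0


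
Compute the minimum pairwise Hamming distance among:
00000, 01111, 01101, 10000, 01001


Comparing all pairs, minimum distance: 1
Can detect 0 errors, correct 0 errors

1


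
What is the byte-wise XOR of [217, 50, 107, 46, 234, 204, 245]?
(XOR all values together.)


XOR chain: 217 ^ 50 ^ 107 ^ 46 ^ 234 ^ 204 ^ 245 = 125

125


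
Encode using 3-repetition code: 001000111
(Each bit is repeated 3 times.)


Each bit -> 3 copies

000000111000000000111111111


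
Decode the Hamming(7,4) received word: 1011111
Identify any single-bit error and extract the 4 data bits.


Syndrome = 2: error at position 2

Data: 1111 (corrected bit 2)


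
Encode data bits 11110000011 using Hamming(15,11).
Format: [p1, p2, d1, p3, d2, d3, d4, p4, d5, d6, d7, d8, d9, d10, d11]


Parity bits: p1=0, p2=1, p3=1, p4=0

011111100000011


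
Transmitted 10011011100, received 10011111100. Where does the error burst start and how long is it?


XOR: 00000100000

Burst at position 5, length 1


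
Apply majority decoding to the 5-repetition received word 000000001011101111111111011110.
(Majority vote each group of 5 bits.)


Groups: 00000, 00010, 11101, 11111, 11110, 11110
Majority votes: 001111

001111


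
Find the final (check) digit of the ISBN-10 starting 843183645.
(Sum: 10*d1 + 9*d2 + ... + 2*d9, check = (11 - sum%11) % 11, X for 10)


Weighted sum: 256
256 mod 11 = 3

Check digit: 8


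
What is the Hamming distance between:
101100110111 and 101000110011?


XOR: 000100000100
Count of 1s: 2

2


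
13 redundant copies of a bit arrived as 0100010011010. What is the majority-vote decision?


Ones: 5 out of 13
Threshold: 7

0 (5/13 voted 1)


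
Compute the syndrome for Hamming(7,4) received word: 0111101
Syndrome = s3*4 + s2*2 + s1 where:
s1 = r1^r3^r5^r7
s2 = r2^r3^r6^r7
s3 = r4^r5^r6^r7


s1=1, s2=1, s3=1

Syndrome = 7 (error at position 7)


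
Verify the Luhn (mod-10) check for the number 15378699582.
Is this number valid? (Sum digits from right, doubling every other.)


Luhn sum = 53
53 mod 10 = 3

Invalid (Luhn sum mod 10 = 3)


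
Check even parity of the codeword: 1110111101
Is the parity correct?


Number of 1s: 8

Yes, parity is correct (8 ones)


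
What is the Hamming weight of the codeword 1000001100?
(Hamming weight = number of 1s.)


Counting 1s in 1000001100

3


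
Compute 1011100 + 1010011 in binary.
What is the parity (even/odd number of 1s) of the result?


1011100 = 92
1010011 = 83
Sum = 175 = 10101111
1s count = 6

even parity (6 ones in 10101111)


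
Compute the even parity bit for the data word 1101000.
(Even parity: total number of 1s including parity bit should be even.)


Number of 1s in data: 3
Parity bit: 1

1


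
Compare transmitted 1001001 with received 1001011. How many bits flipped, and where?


XOR: 0000010

1 error(s) at position(s): 5


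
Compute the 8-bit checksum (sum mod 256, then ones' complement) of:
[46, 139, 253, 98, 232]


Sum = 768 mod 256 = 0
Complement = 255

255


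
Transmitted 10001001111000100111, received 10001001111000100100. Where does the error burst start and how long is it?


XOR: 00000000000000000011

Burst at position 18, length 2


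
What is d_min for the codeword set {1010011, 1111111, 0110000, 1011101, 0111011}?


Comparing all pairs, minimum distance: 2
Can detect 1 errors, correct 0 errors

2


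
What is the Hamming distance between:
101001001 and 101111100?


XOR: 000110101
Count of 1s: 4

4


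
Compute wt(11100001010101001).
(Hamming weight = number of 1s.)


Counting 1s in 11100001010101001

8


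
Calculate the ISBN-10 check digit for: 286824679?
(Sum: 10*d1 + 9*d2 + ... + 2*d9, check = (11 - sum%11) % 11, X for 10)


Weighted sum: 291
291 mod 11 = 5

Check digit: 6


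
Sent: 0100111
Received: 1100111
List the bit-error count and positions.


XOR: 1000000

1 error(s) at position(s): 0


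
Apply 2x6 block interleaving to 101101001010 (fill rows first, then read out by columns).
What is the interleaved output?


Matrix:
  101101
  001010
Read columns: 100011100110

100011100110


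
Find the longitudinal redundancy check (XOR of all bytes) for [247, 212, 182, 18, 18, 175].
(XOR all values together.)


XOR chain: 247 ^ 212 ^ 182 ^ 18 ^ 18 ^ 175 = 58

58


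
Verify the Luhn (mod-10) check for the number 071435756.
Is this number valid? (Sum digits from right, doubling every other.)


Luhn sum = 32
32 mod 10 = 2

Invalid (Luhn sum mod 10 = 2)


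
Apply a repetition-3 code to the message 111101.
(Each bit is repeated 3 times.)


Each bit -> 3 copies

111111111111000111


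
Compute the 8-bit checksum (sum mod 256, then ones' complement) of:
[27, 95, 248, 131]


Sum = 501 mod 256 = 245
Complement = 10

10


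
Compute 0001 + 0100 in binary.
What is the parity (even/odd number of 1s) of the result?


0001 = 1
0100 = 4
Sum = 5 = 101
1s count = 2

even parity (2 ones in 101)


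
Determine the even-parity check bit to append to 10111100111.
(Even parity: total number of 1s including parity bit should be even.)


Number of 1s in data: 8
Parity bit: 0

0


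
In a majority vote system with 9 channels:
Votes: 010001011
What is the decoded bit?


Ones: 4 out of 9
Threshold: 5

0 (4/9 voted 1)


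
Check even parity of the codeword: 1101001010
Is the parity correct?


Number of 1s: 5

No, parity error (5 ones)


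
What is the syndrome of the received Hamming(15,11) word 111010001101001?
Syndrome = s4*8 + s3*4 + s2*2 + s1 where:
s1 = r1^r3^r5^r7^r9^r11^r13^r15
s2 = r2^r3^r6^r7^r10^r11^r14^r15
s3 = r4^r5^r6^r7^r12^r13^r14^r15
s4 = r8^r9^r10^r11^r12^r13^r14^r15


s1=1, s2=0, s3=1, s4=0

Syndrome = 5 (error at position 5)


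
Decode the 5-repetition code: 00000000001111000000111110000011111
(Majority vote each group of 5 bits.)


Groups: 00000, 00000, 11110, 00000, 11111, 00000, 11111
Majority votes: 0010101

0010101


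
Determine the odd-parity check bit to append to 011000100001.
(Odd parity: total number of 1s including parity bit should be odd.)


Number of 1s in data: 4
Parity bit: 1

1


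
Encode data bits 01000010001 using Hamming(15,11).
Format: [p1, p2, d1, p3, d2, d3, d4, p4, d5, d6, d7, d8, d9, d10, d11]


Parity bits: p1=1, p2=0, p3=0, p4=0

100010000010001


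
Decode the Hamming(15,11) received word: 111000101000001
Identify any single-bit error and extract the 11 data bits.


Syndrome = 1: error at position 1

Data: 10011000001 (corrected bit 1)


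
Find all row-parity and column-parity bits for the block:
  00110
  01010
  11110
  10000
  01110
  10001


Row parities: 000110
Column parities: 11101

Row P: 000110, Col P: 11101, Corner: 0


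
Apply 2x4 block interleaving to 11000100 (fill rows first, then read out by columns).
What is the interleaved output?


Matrix:
  1100
  0100
Read columns: 10110000

10110000


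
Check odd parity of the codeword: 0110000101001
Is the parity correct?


Number of 1s: 5

Yes, parity is correct (5 ones)


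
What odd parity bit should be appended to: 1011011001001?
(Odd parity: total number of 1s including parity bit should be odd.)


Number of 1s in data: 7
Parity bit: 0

0


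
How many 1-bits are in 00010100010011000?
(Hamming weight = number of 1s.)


Counting 1s in 00010100010011000

5


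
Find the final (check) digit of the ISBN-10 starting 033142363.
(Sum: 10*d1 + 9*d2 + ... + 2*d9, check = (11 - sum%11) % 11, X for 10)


Weighted sum: 128
128 mod 11 = 7

Check digit: 4


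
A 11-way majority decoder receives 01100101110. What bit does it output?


Ones: 6 out of 11
Threshold: 6

1 (6/11 voted 1)


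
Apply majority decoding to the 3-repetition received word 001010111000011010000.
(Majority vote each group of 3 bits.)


Groups: 001, 010, 111, 000, 011, 010, 000
Majority votes: 0010100

0010100


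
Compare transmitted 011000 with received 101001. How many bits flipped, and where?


XOR: 110001

3 error(s) at position(s): 0, 1, 5


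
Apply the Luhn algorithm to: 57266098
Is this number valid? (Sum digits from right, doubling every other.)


Luhn sum = 38
38 mod 10 = 8

Invalid (Luhn sum mod 10 = 8)


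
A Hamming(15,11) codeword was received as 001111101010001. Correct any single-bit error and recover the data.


Syndrome = 14: error at position 14

Data: 11111010011 (corrected bit 14)


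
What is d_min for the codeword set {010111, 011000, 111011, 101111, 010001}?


Comparing all pairs, minimum distance: 2
Can detect 1 errors, correct 0 errors

2


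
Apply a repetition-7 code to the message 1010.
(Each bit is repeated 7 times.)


Each bit -> 7 copies

1111111000000011111110000000


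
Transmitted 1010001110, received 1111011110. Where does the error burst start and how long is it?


XOR: 0101010000

Burst at position 1, length 5


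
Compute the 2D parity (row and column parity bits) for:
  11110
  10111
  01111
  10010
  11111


Row parities: 00001
Column parities: 01011

Row P: 00001, Col P: 01011, Corner: 1


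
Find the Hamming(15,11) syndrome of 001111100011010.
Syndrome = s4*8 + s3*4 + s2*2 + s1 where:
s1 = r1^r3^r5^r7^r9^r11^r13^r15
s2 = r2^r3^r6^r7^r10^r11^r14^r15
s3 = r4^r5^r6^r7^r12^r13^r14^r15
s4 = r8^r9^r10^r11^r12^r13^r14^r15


s1=0, s2=1, s3=0, s4=1

Syndrome = 10 (error at position 10)


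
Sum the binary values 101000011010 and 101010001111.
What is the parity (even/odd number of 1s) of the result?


101000011010 = 2586
101010001111 = 2703
Sum = 5289 = 1010010101001
1s count = 6

even parity (6 ones in 1010010101001)


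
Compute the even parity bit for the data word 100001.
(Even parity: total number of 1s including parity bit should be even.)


Number of 1s in data: 2
Parity bit: 0

0


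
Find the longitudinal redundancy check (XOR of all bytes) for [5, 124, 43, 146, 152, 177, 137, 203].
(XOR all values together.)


XOR chain: 5 ^ 124 ^ 43 ^ 146 ^ 152 ^ 177 ^ 137 ^ 203 = 171

171


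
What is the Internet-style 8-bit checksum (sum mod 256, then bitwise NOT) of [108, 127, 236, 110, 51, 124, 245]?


Sum = 1001 mod 256 = 233
Complement = 22

22


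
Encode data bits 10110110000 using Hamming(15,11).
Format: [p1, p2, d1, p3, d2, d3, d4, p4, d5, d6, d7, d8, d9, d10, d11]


Parity bits: p1=1, p2=1, p3=0, p4=0

111001100110000


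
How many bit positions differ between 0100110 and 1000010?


XOR: 1100100
Count of 1s: 3

3


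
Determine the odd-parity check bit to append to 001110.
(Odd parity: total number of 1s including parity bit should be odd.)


Number of 1s in data: 3
Parity bit: 0

0


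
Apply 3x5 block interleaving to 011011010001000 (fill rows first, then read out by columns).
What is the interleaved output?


Matrix:
  01101
  10100
  01000
Read columns: 010101110000100

010101110000100


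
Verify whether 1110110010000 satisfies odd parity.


Number of 1s: 6

No, parity error (6 ones)


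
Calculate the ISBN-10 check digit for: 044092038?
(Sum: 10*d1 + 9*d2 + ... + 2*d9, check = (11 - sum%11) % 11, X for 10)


Weighted sum: 157
157 mod 11 = 3

Check digit: 8
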